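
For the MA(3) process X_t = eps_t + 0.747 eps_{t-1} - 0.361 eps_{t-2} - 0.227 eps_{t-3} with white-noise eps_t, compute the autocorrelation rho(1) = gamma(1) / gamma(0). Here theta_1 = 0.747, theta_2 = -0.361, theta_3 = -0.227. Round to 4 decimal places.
\rho(1) = 0.3215

For an MA(q) process with theta_0 = 1, the autocovariance is
  gamma(k) = sigma^2 * sum_{i=0..q-k} theta_i * theta_{i+k},
and rho(k) = gamma(k) / gamma(0). Sigma^2 cancels.
  numerator   = (1)*(0.747) + (0.747)*(-0.361) + (-0.361)*(-0.227) = 0.55928.
  denominator = (1)^2 + (0.747)^2 + (-0.361)^2 + (-0.227)^2 = 1.739859.
  rho(1) = 0.55928 / 1.739859 = 0.3215.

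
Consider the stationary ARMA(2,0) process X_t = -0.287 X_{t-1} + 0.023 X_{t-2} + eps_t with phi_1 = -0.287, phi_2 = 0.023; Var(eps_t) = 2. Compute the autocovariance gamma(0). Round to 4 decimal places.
\gamma(0) = 2.1900

Multiply the model equation by X_{t-k} and take expectations. With theta_0 = psi_0 = 1 and psi_j the MA(infinity) weights, this gives
  gamma(k) - sum_i phi_i gamma(k-i) = c_k,
  c_k = sigma^2 * sum_{j=k..q} theta_j psi_{j-k}   (c_k = 0 for k > q),
using gamma(-m) = gamma(m).
Pure AR (q = 0): c_0 = sigma^2 = 2, c_k = 0 for k >= 1.
Equations for k = 0, 1, 2 (AR order 2, c_2 = 0):
  (E0) gamma(0) = phi_1 gamma(1) + phi_2 gamma(2) + c_0
  (E1) gamma(1) = phi_1 gamma(0) + phi_2 gamma(1) + c_1
  (E2) gamma(2) = phi_1 gamma(1) + phi_2 gamma(0)
From (E1): gamma(1) = A gamma(0) + B with
  A = phi_1 / (1 - phi_2) = -0.287 / 0.977 = -0.293756,   B = c_1 / (1 - phi_2) = 0 / 0.977 = 0.
Insert (E2) into (E0): gamma(0) (1 - phi_2^2) = phi_1 (1 + phi_2) gamma(1) + c_0.
  phi_1 (1 + phi_2) = (-0.287)(1.023) = -0.293601,   1 - phi_2^2 = 0.999471.
Replace gamma(1) by A gamma(0) + B and collect gamma(0):
  gamma(0) [0.999471 - (-0.293601)(-0.293756)] = c_0 = 2
  gamma(0) * 0.913224 = 2
  gamma(0) = 2 / 0.913224 = 2.190044.
Therefore gamma(0) = 2.1900 (to 4 decimal places).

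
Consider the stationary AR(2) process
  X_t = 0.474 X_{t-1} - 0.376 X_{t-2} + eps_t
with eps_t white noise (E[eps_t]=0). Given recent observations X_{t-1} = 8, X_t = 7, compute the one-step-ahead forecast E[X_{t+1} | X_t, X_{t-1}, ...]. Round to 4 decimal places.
E[X_{t+1} \mid \mathcal F_t] = 0.3100

For an AR(p) model X_t = c + sum_i phi_i X_{t-i} + eps_t, the
one-step-ahead conditional mean is
  E[X_{t+1} | X_t, ...] = c + sum_i phi_i X_{t+1-i}.
Substitute known values:
  E[X_{t+1} | ...] = (0.474) * (7) + (-0.376) * (8)
                   = 0.3100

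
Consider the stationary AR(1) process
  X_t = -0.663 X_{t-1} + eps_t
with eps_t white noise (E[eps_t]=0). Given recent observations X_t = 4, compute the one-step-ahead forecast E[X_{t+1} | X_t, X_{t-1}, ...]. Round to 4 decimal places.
E[X_{t+1} \mid \mathcal F_t] = -2.6520

For an AR(p) model X_t = c + sum_i phi_i X_{t-i} + eps_t, the
one-step-ahead conditional mean is
  E[X_{t+1} | X_t, ...] = c + sum_i phi_i X_{t+1-i}.
Substitute known values:
  E[X_{t+1} | ...] = (-0.663) * (4)
                   = -2.6520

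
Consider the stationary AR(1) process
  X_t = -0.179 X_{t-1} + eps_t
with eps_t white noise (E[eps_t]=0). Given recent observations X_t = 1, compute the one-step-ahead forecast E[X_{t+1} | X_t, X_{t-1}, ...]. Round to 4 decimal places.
E[X_{t+1} \mid \mathcal F_t] = -0.1790

For an AR(p) model X_t = c + sum_i phi_i X_{t-i} + eps_t, the
one-step-ahead conditional mean is
  E[X_{t+1} | X_t, ...] = c + sum_i phi_i X_{t+1-i}.
Substitute known values:
  E[X_{t+1} | ...] = (-0.179) * (1)
                   = -0.1790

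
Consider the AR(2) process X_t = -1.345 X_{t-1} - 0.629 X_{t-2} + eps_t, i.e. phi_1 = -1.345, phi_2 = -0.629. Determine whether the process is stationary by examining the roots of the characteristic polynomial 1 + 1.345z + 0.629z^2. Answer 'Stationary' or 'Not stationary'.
\text{Stationary}

The AR(p) characteristic polynomial is P(z) = 1 + 1.345z + 0.629z^2.
Stationarity requires all roots to lie outside the unit circle, i.e. |z| > 1 for every root.
Set 1 + (1.345) z + (0.629) z^2 = 0, i.e. a z^2 + b z + c = 0 with a = 0.629, b = 1.345, c = 1.
Discriminant D = b^2 - 4ac = (1.345)^2 - 4*(0.629)*1 = 1.809025 - (2.516) = -0.706975.
D < 0, so the roots are the complex-conjugate pair z = (-b +/- i sqrt(-D)) / (2a) = -1.0692 +/- 0.6684i.
For a conjugate pair |z|^2 = z * conj(z) = (product of roots) = c/a = 1/(0.629) = 1.589825, so |z| = sqrt(1.589825) = 1.2609 for both roots.
Moduli of all roots: 1.2609, 1.2609.
All moduli strictly greater than 1? Yes.
Verdict: Stationary.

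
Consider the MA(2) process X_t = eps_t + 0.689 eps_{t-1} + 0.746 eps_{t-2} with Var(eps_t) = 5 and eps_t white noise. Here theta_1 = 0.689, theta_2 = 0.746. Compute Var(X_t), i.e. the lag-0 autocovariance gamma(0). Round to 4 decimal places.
\gamma(0) = 10.1562

For an MA(q) process X_t = eps_t + sum_i theta_i eps_{t-i} with
Var(eps_t) = sigma^2, the variance is
  gamma(0) = sigma^2 * (1 + sum_i theta_i^2).
  sum_i theta_i^2 = (0.689)^2 + (0.746)^2 = 0.474721 + 0.556516 = 1.031237.
  gamma(0) = 5 * (1 + 1.031237) = 5 * 2.031237 = 10.156185, which rounds to 10.1562.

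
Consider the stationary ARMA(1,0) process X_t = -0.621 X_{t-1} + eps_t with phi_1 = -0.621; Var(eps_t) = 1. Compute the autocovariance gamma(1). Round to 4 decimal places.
\gamma(1) = -1.0108

Multiply the model equation by X_{t-k} and take expectations. With theta_0 = psi_0 = 1 and psi_j the MA(infinity) weights, this gives
  gamma(k) - sum_i phi_i gamma(k-i) = c_k,
  c_k = sigma^2 * sum_{j=k..q} theta_j psi_{j-k}   (c_k = 0 for k > q),
using gamma(-m) = gamma(m).
Pure AR (q = 0): c_0 = sigma^2 = 1, c_k = 0 for k >= 1.
Equations for k = 0 and k = 1 (AR order 1):
  gamma(0) = phi_1 gamma(1) + c_0
  gamma(1) = phi_1 gamma(0) + c_1
Substituting the second into the first: gamma(0) (1 - phi_1^2) = c_0 + phi_1 c_1, so
  gamma(0) = c_0 / (1 - phi_1^2) = 1 / (1 - (-0.621)^2) = 1 / 0.614359 = 1.627713.
  gamma(1) = phi_1 gamma(0) = (-0.621)(1.627713) = -1.01081.
Therefore gamma(1) = -1.0108 (to 4 decimal places).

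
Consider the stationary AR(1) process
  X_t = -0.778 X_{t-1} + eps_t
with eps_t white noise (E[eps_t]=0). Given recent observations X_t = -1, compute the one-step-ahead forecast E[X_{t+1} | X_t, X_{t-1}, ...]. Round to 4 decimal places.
E[X_{t+1} \mid \mathcal F_t] = 0.7780

For an AR(p) model X_t = c + sum_i phi_i X_{t-i} + eps_t, the
one-step-ahead conditional mean is
  E[X_{t+1} | X_t, ...] = c + sum_i phi_i X_{t+1-i}.
Substitute known values:
  E[X_{t+1} | ...] = (-0.778) * (-1)
                   = 0.7780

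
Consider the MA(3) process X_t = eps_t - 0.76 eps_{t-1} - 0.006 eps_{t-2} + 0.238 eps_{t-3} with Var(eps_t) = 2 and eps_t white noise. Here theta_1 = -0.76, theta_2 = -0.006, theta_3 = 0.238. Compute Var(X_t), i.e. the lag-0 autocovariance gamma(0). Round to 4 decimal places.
\gamma(0) = 3.2686

For an MA(q) process X_t = eps_t + sum_i theta_i eps_{t-i} with
Var(eps_t) = sigma^2, the variance is
  gamma(0) = sigma^2 * (1 + sum_i theta_i^2).
  sum_i theta_i^2 = (-0.76)^2 + (-0.006)^2 + (0.238)^2 = 0.5776 + 0.000036 + 0.056644 = 0.63428.
  gamma(0) = 2 * (1 + 0.63428) = 2 * 1.63428 = 3.26856, which rounds to 3.2686.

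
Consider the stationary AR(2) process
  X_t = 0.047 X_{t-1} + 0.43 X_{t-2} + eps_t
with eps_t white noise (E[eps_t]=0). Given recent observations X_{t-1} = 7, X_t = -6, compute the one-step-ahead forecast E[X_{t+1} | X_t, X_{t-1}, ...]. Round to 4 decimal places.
E[X_{t+1} \mid \mathcal F_t] = 2.7280

For an AR(p) model X_t = c + sum_i phi_i X_{t-i} + eps_t, the
one-step-ahead conditional mean is
  E[X_{t+1} | X_t, ...] = c + sum_i phi_i X_{t+1-i}.
Substitute known values:
  E[X_{t+1} | ...] = (0.047) * (-6) + (0.43) * (7)
                   = 2.7280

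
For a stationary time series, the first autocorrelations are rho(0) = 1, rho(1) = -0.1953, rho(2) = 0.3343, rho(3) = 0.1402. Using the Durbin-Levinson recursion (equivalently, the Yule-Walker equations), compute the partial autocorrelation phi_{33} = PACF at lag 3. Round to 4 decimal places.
\phi_{33} = 0.2820

The PACF at lag k is phi_{kk}, the last component of the solution
to the Yule-Walker system G_k phi = r_k where
  (G_k)_{ij} = rho(|i - j|), (r_k)_i = rho(i), i,j = 1..k.
Equivalently, Durbin-Levinson gives phi_{kk} iteratively:
  phi_{11} = rho(1)
  phi_{kk} = [rho(k) - sum_{j=1..k-1} phi_{k-1,j} rho(k-j)]
            / [1 - sum_{j=1..k-1} phi_{k-1,j} rho(j)],
  phi_{k,j} = phi_{k-1,j} - phi_{kk} phi_{k-1,k-j},  j = 1..k-1.
Step k = 1:
  phi_11 = rho(1) = -0.1953.
Step k = 2:
  phi_22 = [rho(2) - phi_11 rho(1)] / [1 - phi_11 rho(1)] = [0.3343 - (-0.1953)(-0.1953)] / [1 - (-0.1953)(-0.1953)]
         = 0.29615791 / 0.96185791 = 0.307902.
  Update: phi_21 = phi_11 - phi_22 phi_11 = -0.1953 - (0.307902)(-0.1953) = -0.135167.
Step k = 3:
  phi_33 = [rho(3) - phi_21 rho(2) - phi_22 rho(1)] / [1 - phi_21 rho(1) - phi_22 rho(2)]
    numerator   = 0.1402 - (-0.135167)(0.3343) - (0.307902)(-0.1953) = 0.24551949
    denominator = 1 - (-0.135167)(-0.1953) - (0.307902)(0.3343) = 0.87067032
  phi_33 = 0.24551949 / 0.87067032 = 0.282.
Therefore phi_{33} = 0.2820.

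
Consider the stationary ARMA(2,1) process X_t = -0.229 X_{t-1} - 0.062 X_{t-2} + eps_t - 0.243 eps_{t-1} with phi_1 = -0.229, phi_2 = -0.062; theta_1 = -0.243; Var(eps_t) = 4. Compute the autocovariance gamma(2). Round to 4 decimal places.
\gamma(2) = 0.1477

Multiply the model equation by X_{t-k} and take expectations. With theta_0 = psi_0 = 1 and psi_j the MA(infinity) weights, this gives
  gamma(k) - sum_i phi_i gamma(k-i) = c_k,
  c_k = sigma^2 * sum_{j=k..q} theta_j psi_{j-k}   (c_k = 0 for k > q),
using gamma(-m) = gamma(m).
psi-weights needed (psi_j = theta_j + sum_i phi_i psi_{j-i}):
  psi_1 = theta_1 + phi_1 = -0.243 + (-0.229) = -0.472
Right-hand sides:
  c_0 = sigma^2 (1 + theta_1 psi_1) = 4 * (1 + (-0.243)(-0.472)) = 4 * 1.114696 = 4.458784
  c_1 = sigma^2 theta_1 = 4 * (-0.243) = -0.972
  c_2 = 0
Equations for k = 0, 1, 2 (AR order 2, c_2 = 0):
  (E0) gamma(0) = phi_1 gamma(1) + phi_2 gamma(2) + c_0
  (E1) gamma(1) = phi_1 gamma(0) + phi_2 gamma(1) + c_1
  (E2) gamma(2) = phi_1 gamma(1) + phi_2 gamma(0)
From (E1): gamma(1) = A gamma(0) + B with
  A = phi_1 / (1 - phi_2) = -0.229 / 1.062 = -0.215631,   B = c_1 / (1 - phi_2) = -0.972 / 1.062 = -0.915254.
Insert (E2) into (E0): gamma(0) (1 - phi_2^2) = phi_1 (1 + phi_2) gamma(1) + c_0.
  phi_1 (1 + phi_2) = (-0.229)(0.938) = -0.214802,   1 - phi_2^2 = 0.996156.
Replace gamma(1) by A gamma(0) + B and collect gamma(0):
  gamma(0) [0.996156 - (-0.214802)(-0.215631)] = (-0.214802)(-0.915254) + 4.458784
  gamma(0) * 0.949838 = 4.655382
  gamma(0) = 4.655382 / 0.949838 = 4.901238.
  gamma(1) = A gamma(0) + B = (-0.215631)(4.901238) + (-0.915254) = -1.972113.
  gamma(2) = phi_1 gamma(1) + phi_2 gamma(0) = (-0.229)(-1.972113) + (-0.062)(4.901238) = 0.147737.
Therefore gamma(2) = 0.1477 (to 4 decimal places).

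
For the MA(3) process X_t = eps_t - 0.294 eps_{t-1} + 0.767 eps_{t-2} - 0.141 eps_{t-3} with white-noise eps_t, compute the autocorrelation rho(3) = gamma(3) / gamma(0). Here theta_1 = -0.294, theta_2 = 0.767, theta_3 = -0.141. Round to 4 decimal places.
\rho(3) = -0.0832

For an MA(q) process with theta_0 = 1, the autocovariance is
  gamma(k) = sigma^2 * sum_{i=0..q-k} theta_i * theta_{i+k},
and rho(k) = gamma(k) / gamma(0). Sigma^2 cancels.
  numerator   = (1)*(-0.141) = -0.141.
  denominator = (1)^2 + (-0.294)^2 + (0.767)^2 + (-0.141)^2 = 1.694606.
  rho(3) = -0.141 / 1.694606 = -0.0832.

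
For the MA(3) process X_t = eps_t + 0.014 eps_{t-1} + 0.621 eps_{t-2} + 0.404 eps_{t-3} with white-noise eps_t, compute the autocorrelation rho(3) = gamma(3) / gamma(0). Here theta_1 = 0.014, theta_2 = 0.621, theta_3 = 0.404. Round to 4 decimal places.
\rho(3) = 0.2608

For an MA(q) process with theta_0 = 1, the autocovariance is
  gamma(k) = sigma^2 * sum_{i=0..q-k} theta_i * theta_{i+k},
and rho(k) = gamma(k) / gamma(0). Sigma^2 cancels.
  numerator   = (1)*(0.404) = 0.404.
  denominator = (1)^2 + (0.014)^2 + (0.621)^2 + (0.404)^2 = 1.549053.
  rho(3) = 0.404 / 1.549053 = 0.2608.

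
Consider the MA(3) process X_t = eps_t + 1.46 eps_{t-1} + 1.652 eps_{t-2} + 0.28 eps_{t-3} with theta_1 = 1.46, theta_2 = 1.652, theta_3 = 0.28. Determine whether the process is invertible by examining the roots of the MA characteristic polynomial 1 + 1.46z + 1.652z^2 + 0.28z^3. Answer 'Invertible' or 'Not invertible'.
\text{Not invertible}

The MA(q) characteristic polynomial is P(z) = 1 + 1.46z + 1.652z^2 + 0.28z^3.
Invertibility requires all roots to lie outside the unit circle, i.e. |z| > 1 for every root.
Degree 3: look for a simple real root z0 first, then factor out (1 - z/z0) and solve the remaining quadratic.
Testing z0 = -5: P(-5) = 1 + (1.46)(-5) + (1.652)(-5)^2 + (0.28)(-5)^3
  = 1 + (-7.3) + (41.3) + (-35) = 0.  So z_0 = -5 is a root, |z_0| = 5.
Divide out the factor (1 + 0.2 z) = (1 - z/z0) (since 1/z0 = -0.2):
  P(z) = (1 + 0.2 z)(1 + (1.26) z + (1.4) z^2)
  [check: z-coef 1.26 - (-0.2) = 1.46; z^2-coef 1.4 - (-0.2)(1.26) = 1.652; z^3-coef -(-0.2)(1.4) = 0.28.]
Remaining roots from the quadratic factor 1 + (1.26) z + (1.4) z^2:
  Set 1 + (1.26) z + (1.4) z^2 = 0, i.e. a z^2 + b z + c = 0 with a = 1.4, b = 1.26, c = 1.
  Discriminant D = b^2 - 4ac = (1.26)^2 - 4*(1.4)*1 = 1.5876 - (5.6) = -4.0124.
  D < 0, so the roots are the complex-conjugate pair z = (-b +/- i sqrt(-D)) / (2a) = -0.45 +/- 0.7154i.
  For a conjugate pair |z|^2 = z * conj(z) = (product of roots) = c/a = 1/(1.4) = 0.714286, so |z| = sqrt(0.714286) = 0.8452 for both roots.
Moduli of all roots: 5.0000, 0.8452, 0.8452.
All moduli strictly greater than 1? No.
Verdict: Not invertible.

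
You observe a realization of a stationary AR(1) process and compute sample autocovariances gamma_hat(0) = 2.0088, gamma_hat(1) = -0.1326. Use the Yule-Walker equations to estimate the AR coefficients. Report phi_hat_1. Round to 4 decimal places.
\hat\phi_{1} = -0.0660

The Yule-Walker equations for an AR(p) process read, in matrix form,
  Gamma_p phi = r_p,   with   (Gamma_p)_{ij} = gamma(|i - j|),
                       (r_p)_i = gamma(i),   i,j = 1..p.
Substitute the sample gammas (Toeplitz matrix and right-hand side of size 1):
  Gamma_p = [[2.0088]]
  r_p     = [-0.1326]
With p = 1 this is the single equation gamma(0) phi_1 = gamma(1):
  phi_hat_1 = gamma(1) / gamma(0) = -0.1326 / 2.0088 = -0.0660.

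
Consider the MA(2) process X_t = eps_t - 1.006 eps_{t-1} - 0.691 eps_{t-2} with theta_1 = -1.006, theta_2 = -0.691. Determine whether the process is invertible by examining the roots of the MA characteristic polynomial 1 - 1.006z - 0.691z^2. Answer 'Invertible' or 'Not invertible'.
\text{Not invertible}

The MA(q) characteristic polynomial is P(z) = 1 - 1.006z - 0.691z^2.
Invertibility requires all roots to lie outside the unit circle, i.e. |z| > 1 for every root.
Set 1 + (-1.006) z + (-0.691) z^2 = 0, i.e. a z^2 + b z + c = 0 with a = -0.691, b = -1.006, c = 1.
Discriminant D = b^2 - 4ac = (-1.006)^2 - 4*(-0.691)*1 = 1.012036 - (-2.764) = 3.776036.
D >= 0, so the roots are real: z = (-b +/- sqrt(D)) / (2a) = (1.006 +/- 1.943203) / (-1.382).
  z_1 = (1.006 + 1.943203) / (-1.382) = -2.134,   |z_1| = 2.134.
  z_2 = (1.006 - 1.943203) / (-1.382) = 0.6781,   |z_2| = 0.6781.
Moduli of all roots: 2.1340, 0.6781.
All moduli strictly greater than 1? No.
Verdict: Not invertible.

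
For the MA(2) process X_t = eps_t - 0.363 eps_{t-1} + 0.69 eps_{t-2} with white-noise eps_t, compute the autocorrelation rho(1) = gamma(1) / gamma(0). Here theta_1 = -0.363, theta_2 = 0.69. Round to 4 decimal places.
\rho(1) = -0.3815

For an MA(q) process with theta_0 = 1, the autocovariance is
  gamma(k) = sigma^2 * sum_{i=0..q-k} theta_i * theta_{i+k},
and rho(k) = gamma(k) / gamma(0). Sigma^2 cancels.
  numerator   = (1)*(-0.363) + (-0.363)*(0.69) = -0.61347.
  denominator = (1)^2 + (-0.363)^2 + (0.69)^2 = 1.607869.
  rho(1) = -0.61347 / 1.607869 = -0.3815.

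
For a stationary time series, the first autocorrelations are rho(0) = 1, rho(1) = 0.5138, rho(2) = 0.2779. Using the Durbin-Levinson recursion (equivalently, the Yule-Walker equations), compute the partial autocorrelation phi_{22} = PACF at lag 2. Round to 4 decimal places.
\phi_{22} = 0.0189

The PACF at lag k is phi_{kk}, the last component of the solution
to the Yule-Walker system G_k phi = r_k where
  (G_k)_{ij} = rho(|i - j|), (r_k)_i = rho(i), i,j = 1..k.
Equivalently, Durbin-Levinson gives phi_{kk} iteratively:
  phi_{11} = rho(1)
  phi_{kk} = [rho(k) - sum_{j=1..k-1} phi_{k-1,j} rho(k-j)]
            / [1 - sum_{j=1..k-1} phi_{k-1,j} rho(j)],
  phi_{k,j} = phi_{k-1,j} - phi_{kk} phi_{k-1,k-j},  j = 1..k-1.
Step k = 1:
  phi_11 = rho(1) = 0.5138.
Step k = 2:
  phi_22 = [rho(2) - phi_11 rho(1)] / [1 - phi_11 rho(1)] = [0.2779 - (0.5138)(0.5138)] / [1 - (0.5138)(0.5138)]
         = 0.01390956 / 0.73600956 = 0.0189.
Therefore phi_{22} = 0.0189.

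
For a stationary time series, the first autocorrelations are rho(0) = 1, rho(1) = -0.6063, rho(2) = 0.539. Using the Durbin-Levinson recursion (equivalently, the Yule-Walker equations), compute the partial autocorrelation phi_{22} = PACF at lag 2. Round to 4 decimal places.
\phi_{22} = 0.2710

The PACF at lag k is phi_{kk}, the last component of the solution
to the Yule-Walker system G_k phi = r_k where
  (G_k)_{ij} = rho(|i - j|), (r_k)_i = rho(i), i,j = 1..k.
Equivalently, Durbin-Levinson gives phi_{kk} iteratively:
  phi_{11} = rho(1)
  phi_{kk} = [rho(k) - sum_{j=1..k-1} phi_{k-1,j} rho(k-j)]
            / [1 - sum_{j=1..k-1} phi_{k-1,j} rho(j)],
  phi_{k,j} = phi_{k-1,j} - phi_{kk} phi_{k-1,k-j},  j = 1..k-1.
Step k = 1:
  phi_11 = rho(1) = -0.6063.
Step k = 2:
  phi_22 = [rho(2) - phi_11 rho(1)] / [1 - phi_11 rho(1)] = [0.539 - (-0.6063)(-0.6063)] / [1 - (-0.6063)(-0.6063)]
         = 0.17140031 / 0.63240031 = 0.271.
Therefore phi_{22} = 0.2710.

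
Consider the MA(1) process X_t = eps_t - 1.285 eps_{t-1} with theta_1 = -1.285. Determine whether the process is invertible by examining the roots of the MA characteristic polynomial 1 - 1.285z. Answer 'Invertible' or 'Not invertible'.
\text{Not invertible}

The MA(q) characteristic polynomial is P(z) = 1 - 1.285z.
Invertibility requires all roots to lie outside the unit circle, i.e. |z| > 1 for every root.
This is linear in z: 1 + (-1.285) z = 0  =>  z = -1/(-1.285) = 0.77821,  |z| = 0.77821.
Moduli of all roots: 0.7782.
All moduli strictly greater than 1? No.
Verdict: Not invertible.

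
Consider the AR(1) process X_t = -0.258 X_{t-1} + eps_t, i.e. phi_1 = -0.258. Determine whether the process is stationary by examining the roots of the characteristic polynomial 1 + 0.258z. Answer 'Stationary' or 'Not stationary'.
\text{Stationary}

The AR(p) characteristic polynomial is P(z) = 1 + 0.258z.
Stationarity requires all roots to lie outside the unit circle, i.e. |z| > 1 for every root.
This is linear in z: 1 + (0.258) z = 0  =>  z = -1/(0.258) = -3.875969,  |z| = 3.875969.
Moduli of all roots: 3.8760.
All moduli strictly greater than 1? Yes.
Verdict: Stationary.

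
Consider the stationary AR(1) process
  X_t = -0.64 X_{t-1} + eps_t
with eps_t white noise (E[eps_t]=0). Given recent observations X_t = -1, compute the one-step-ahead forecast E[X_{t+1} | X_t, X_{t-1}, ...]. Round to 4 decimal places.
E[X_{t+1} \mid \mathcal F_t] = 0.6400

For an AR(p) model X_t = c + sum_i phi_i X_{t-i} + eps_t, the
one-step-ahead conditional mean is
  E[X_{t+1} | X_t, ...] = c + sum_i phi_i X_{t+1-i}.
Substitute known values:
  E[X_{t+1} | ...] = (-0.64) * (-1)
                   = 0.6400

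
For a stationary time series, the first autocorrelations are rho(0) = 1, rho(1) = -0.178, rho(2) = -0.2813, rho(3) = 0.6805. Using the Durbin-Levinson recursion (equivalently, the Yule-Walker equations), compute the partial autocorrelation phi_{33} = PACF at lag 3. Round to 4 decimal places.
\phi_{33} = 0.6420

The PACF at lag k is phi_{kk}, the last component of the solution
to the Yule-Walker system G_k phi = r_k where
  (G_k)_{ij} = rho(|i - j|), (r_k)_i = rho(i), i,j = 1..k.
Equivalently, Durbin-Levinson gives phi_{kk} iteratively:
  phi_{11} = rho(1)
  phi_{kk} = [rho(k) - sum_{j=1..k-1} phi_{k-1,j} rho(k-j)]
            / [1 - sum_{j=1..k-1} phi_{k-1,j} rho(j)],
  phi_{k,j} = phi_{k-1,j} - phi_{kk} phi_{k-1,k-j},  j = 1..k-1.
Step k = 1:
  phi_11 = rho(1) = -0.178.
Step k = 2:
  phi_22 = [rho(2) - phi_11 rho(1)] / [1 - phi_11 rho(1)] = [-0.2813 - (-0.178)(-0.178)] / [1 - (-0.178)(-0.178)]
         = -0.312984 / 0.968316 = -0.323225.
  Update: phi_21 = phi_11 - phi_22 phi_11 = -0.178 - (-0.323225)(-0.178) = -0.235534.
Step k = 3:
  phi_33 = [rho(3) - phi_21 rho(2) - phi_22 rho(1)] / [1 - phi_21 rho(1) - phi_22 rho(2)]
    numerator   = 0.6805 - (-0.235534)(-0.2813) - (-0.323225)(-0.178) = 0.55671021
    denominator = 1 - (-0.235534)(-0.178) - (-0.323225)(-0.2813) = 0.86715173
  phi_33 = 0.55671021 / 0.86715173 = 0.642.
Therefore phi_{33} = 0.6420.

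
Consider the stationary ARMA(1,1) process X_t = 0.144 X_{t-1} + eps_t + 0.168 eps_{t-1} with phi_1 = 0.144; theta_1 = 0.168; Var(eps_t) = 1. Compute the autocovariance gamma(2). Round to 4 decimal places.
\gamma(2) = 0.0470

Multiply the model equation by X_{t-k} and take expectations. With theta_0 = psi_0 = 1 and psi_j the MA(infinity) weights, this gives
  gamma(k) - sum_i phi_i gamma(k-i) = c_k,
  c_k = sigma^2 * sum_{j=k..q} theta_j psi_{j-k}   (c_k = 0 for k > q),
using gamma(-m) = gamma(m).
psi-weights needed (psi_j = theta_j + sum_i phi_i psi_{j-i}):
  psi_1 = theta_1 + phi_1 = 0.168 + (0.144) = 0.312
Right-hand sides:
  c_0 = sigma^2 (1 + theta_1 psi_1) = 1 * (1 + (0.168)(0.312)) = 1 * 1.052416 = 1.052416
  c_1 = sigma^2 theta_1 = 1 * (0.168) = 0.168
  c_2 = 0
Equations for k = 0 and k = 1 (AR order 1):
  gamma(0) = phi_1 gamma(1) + c_0
  gamma(1) = phi_1 gamma(0) + c_1
Substituting the second into the first: gamma(0) (1 - phi_1^2) = c_0 + phi_1 c_1, so
  gamma(0) = (c_0 + phi_1 c_1) / (1 - phi_1^2) = (1.052416 + (0.144)(0.168)) / (1 - (0.144)^2) = 1.076608 / 0.979264 = 1.099405.
  gamma(1) = phi_1 gamma(0) + c_1 = (0.144)(1.099405) + (0.168) = 0.326314.
For k = 2 (> q): gamma(2) = phi_1 gamma(1) = (0.144)(0.326314) = 0.046989.
Therefore gamma(2) = 0.0470 (to 4 decimal places).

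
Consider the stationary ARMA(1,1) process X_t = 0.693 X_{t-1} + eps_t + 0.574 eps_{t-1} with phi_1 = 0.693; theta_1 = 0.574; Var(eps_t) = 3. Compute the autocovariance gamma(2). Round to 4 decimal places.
\gamma(2) = 7.0839

Multiply the model equation by X_{t-k} and take expectations. With theta_0 = psi_0 = 1 and psi_j the MA(infinity) weights, this gives
  gamma(k) - sum_i phi_i gamma(k-i) = c_k,
  c_k = sigma^2 * sum_{j=k..q} theta_j psi_{j-k}   (c_k = 0 for k > q),
using gamma(-m) = gamma(m).
psi-weights needed (psi_j = theta_j + sum_i phi_i psi_{j-i}):
  psi_1 = theta_1 + phi_1 = 0.574 + (0.693) = 1.267
Right-hand sides:
  c_0 = sigma^2 (1 + theta_1 psi_1) = 3 * (1 + (0.574)(1.267)) = 3 * 1.727258 = 5.181774
  c_1 = sigma^2 theta_1 = 3 * (0.574) = 1.722
  c_2 = 0
Equations for k = 0 and k = 1 (AR order 1):
  gamma(0) = phi_1 gamma(1) + c_0
  gamma(1) = phi_1 gamma(0) + c_1
Substituting the second into the first: gamma(0) (1 - phi_1^2) = c_0 + phi_1 c_1, so
  gamma(0) = (c_0 + phi_1 c_1) / (1 - phi_1^2) = (5.181774 + (0.693)(1.722)) / (1 - (0.693)^2) = 6.37512 / 0.519751 = 12.26572.
  gamma(1) = phi_1 gamma(0) + c_1 = (0.693)(12.26572) + (1.722) = 10.222144.
For k = 2 (> q): gamma(2) = phi_1 gamma(1) = (0.693)(10.222144) = 7.083946.
Therefore gamma(2) = 7.0839 (to 4 decimal places).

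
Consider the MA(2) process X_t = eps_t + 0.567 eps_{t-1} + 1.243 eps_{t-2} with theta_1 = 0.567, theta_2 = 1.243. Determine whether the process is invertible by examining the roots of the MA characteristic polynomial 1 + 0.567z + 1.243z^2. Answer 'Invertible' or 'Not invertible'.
\text{Not invertible}

The MA(q) characteristic polynomial is P(z) = 1 + 0.567z + 1.243z^2.
Invertibility requires all roots to lie outside the unit circle, i.e. |z| > 1 for every root.
Set 1 + (0.567) z + (1.243) z^2 = 0, i.e. a z^2 + b z + c = 0 with a = 1.243, b = 0.567, c = 1.
Discriminant D = b^2 - 4ac = (0.567)^2 - 4*(1.243)*1 = 0.321489 - (4.972) = -4.650511.
D < 0, so the roots are the complex-conjugate pair z = (-b +/- i sqrt(-D)) / (2a) = -0.2281 +/- 0.8675i.
For a conjugate pair |z|^2 = z * conj(z) = (product of roots) = c/a = 1/(1.243) = 0.804505, so |z| = sqrt(0.804505) = 0.8969 for both roots.
Moduli of all roots: 0.8969, 0.8969.
All moduli strictly greater than 1? No.
Verdict: Not invertible.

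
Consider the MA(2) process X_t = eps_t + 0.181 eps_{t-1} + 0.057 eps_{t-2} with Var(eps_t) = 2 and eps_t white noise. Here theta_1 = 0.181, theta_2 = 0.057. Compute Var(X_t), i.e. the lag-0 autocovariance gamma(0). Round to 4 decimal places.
\gamma(0) = 2.0720

For an MA(q) process X_t = eps_t + sum_i theta_i eps_{t-i} with
Var(eps_t) = sigma^2, the variance is
  gamma(0) = sigma^2 * (1 + sum_i theta_i^2).
  sum_i theta_i^2 = (0.181)^2 + (0.057)^2 = 0.032761 + 0.003249 = 0.03601.
  gamma(0) = 2 * (1 + 0.03601) = 2 * 1.03601 = 2.07202, which rounds to 2.0720.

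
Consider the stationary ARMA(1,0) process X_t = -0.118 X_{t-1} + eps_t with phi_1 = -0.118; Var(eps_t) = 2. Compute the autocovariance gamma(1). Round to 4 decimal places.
\gamma(1) = -0.2393

Multiply the model equation by X_{t-k} and take expectations. With theta_0 = psi_0 = 1 and psi_j the MA(infinity) weights, this gives
  gamma(k) - sum_i phi_i gamma(k-i) = c_k,
  c_k = sigma^2 * sum_{j=k..q} theta_j psi_{j-k}   (c_k = 0 for k > q),
using gamma(-m) = gamma(m).
Pure AR (q = 0): c_0 = sigma^2 = 2, c_k = 0 for k >= 1.
Equations for k = 0 and k = 1 (AR order 1):
  gamma(0) = phi_1 gamma(1) + c_0
  gamma(1) = phi_1 gamma(0) + c_1
Substituting the second into the first: gamma(0) (1 - phi_1^2) = c_0 + phi_1 c_1, so
  gamma(0) = c_0 / (1 - phi_1^2) = 2 / (1 - (-0.118)^2) = 2 / 0.986076 = 2.028241.
  gamma(1) = phi_1 gamma(0) = (-0.118)(2.028241) = -0.239332.
Therefore gamma(1) = -0.2393 (to 4 decimal places).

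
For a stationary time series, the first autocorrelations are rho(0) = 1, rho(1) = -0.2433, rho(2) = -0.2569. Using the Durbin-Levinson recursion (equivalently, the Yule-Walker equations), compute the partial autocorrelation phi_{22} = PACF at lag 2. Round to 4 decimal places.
\phi_{22} = -0.3360

The PACF at lag k is phi_{kk}, the last component of the solution
to the Yule-Walker system G_k phi = r_k where
  (G_k)_{ij} = rho(|i - j|), (r_k)_i = rho(i), i,j = 1..k.
Equivalently, Durbin-Levinson gives phi_{kk} iteratively:
  phi_{11} = rho(1)
  phi_{kk} = [rho(k) - sum_{j=1..k-1} phi_{k-1,j} rho(k-j)]
            / [1 - sum_{j=1..k-1} phi_{k-1,j} rho(j)],
  phi_{k,j} = phi_{k-1,j} - phi_{kk} phi_{k-1,k-j},  j = 1..k-1.
Step k = 1:
  phi_11 = rho(1) = -0.2433.
Step k = 2:
  phi_22 = [rho(2) - phi_11 rho(1)] / [1 - phi_11 rho(1)] = [-0.2569 - (-0.2433)(-0.2433)] / [1 - (-0.2433)(-0.2433)]
         = -0.31609489 / 0.94080511 = -0.336.
Therefore phi_{22} = -0.3360.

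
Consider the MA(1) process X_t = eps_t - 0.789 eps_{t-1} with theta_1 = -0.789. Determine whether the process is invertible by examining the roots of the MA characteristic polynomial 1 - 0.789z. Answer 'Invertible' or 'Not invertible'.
\text{Invertible}

The MA(q) characteristic polynomial is P(z) = 1 - 0.789z.
Invertibility requires all roots to lie outside the unit circle, i.e. |z| > 1 for every root.
This is linear in z: 1 + (-0.789) z = 0  =>  z = -1/(-0.789) = 1.267427,  |z| = 1.267427.
Moduli of all roots: 1.2674.
All moduli strictly greater than 1? Yes.
Verdict: Invertible.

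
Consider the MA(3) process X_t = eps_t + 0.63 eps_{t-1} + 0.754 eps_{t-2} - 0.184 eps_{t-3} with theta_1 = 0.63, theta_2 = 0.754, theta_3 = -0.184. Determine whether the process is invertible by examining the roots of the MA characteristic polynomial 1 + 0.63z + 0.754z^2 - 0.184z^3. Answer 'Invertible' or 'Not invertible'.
\text{Invertible}

The MA(q) characteristic polynomial is P(z) = 1 + 0.63z + 0.754z^2 - 0.184z^3.
Invertibility requires all roots to lie outside the unit circle, i.e. |z| > 1 for every root.
Degree 3: look for a simple real root z0 first, then factor out (1 - z/z0) and solve the remaining quadratic.
Testing z0 = 5: P(5) = 1 + (0.63)(5) + (0.754)(5)^2 + (-0.184)(5)^3
  = 1 + (3.15) + (18.85) + (-23) = 0.  So z_0 = 5 is a root, |z_0| = 5.
Divide out the factor (1 - 0.2 z) = (1 - z/z0) (since 1/z0 = 0.2):
  P(z) = (1 - 0.2 z)(1 + (0.83) z + (0.92) z^2)
  [check: z-coef 0.83 - (0.2) = 0.63; z^2-coef 0.92 - (0.2)(0.83) = 0.754; z^3-coef -(0.2)(0.92) = -0.184.]
Remaining roots from the quadratic factor 1 + (0.83) z + (0.92) z^2:
  Set 1 + (0.83) z + (0.92) z^2 = 0, i.e. a z^2 + b z + c = 0 with a = 0.92, b = 0.83, c = 1.
  Discriminant D = b^2 - 4ac = (0.83)^2 - 4*(0.92)*1 = 0.6889 - (3.68) = -2.9911.
  D < 0, so the roots are the complex-conjugate pair z = (-b +/- i sqrt(-D)) / (2a) = -0.4511 +/- 0.9399i.
  For a conjugate pair |z|^2 = z * conj(z) = (product of roots) = c/a = 1/(0.92) = 1.086957, so |z| = sqrt(1.086957) = 1.0426 for both roots.
Moduli of all roots: 5.0000, 1.0426, 1.0426.
All moduli strictly greater than 1? Yes.
Verdict: Invertible.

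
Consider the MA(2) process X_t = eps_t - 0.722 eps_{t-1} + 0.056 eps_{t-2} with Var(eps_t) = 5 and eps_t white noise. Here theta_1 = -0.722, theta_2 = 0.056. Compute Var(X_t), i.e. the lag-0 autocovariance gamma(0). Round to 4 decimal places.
\gamma(0) = 7.6221

For an MA(q) process X_t = eps_t + sum_i theta_i eps_{t-i} with
Var(eps_t) = sigma^2, the variance is
  gamma(0) = sigma^2 * (1 + sum_i theta_i^2).
  sum_i theta_i^2 = (-0.722)^2 + (0.056)^2 = 0.521284 + 0.003136 = 0.52442.
  gamma(0) = 5 * (1 + 0.52442) = 5 * 1.52442 = 7.6221.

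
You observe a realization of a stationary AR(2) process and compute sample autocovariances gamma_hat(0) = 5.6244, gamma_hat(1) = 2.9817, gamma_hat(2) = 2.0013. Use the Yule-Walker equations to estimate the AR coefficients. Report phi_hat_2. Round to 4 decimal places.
\hat\phi_{2} = 0.1040

The Yule-Walker equations for an AR(p) process read, in matrix form,
  Gamma_p phi = r_p,   with   (Gamma_p)_{ij} = gamma(|i - j|),
                       (r_p)_i = gamma(i),   i,j = 1..p.
Substitute the sample gammas (Toeplitz matrix and right-hand side of size 2):
  Gamma_p = [[5.6244, 2.9817], [2.9817, 5.6244]]
  r_p     = [2.9817, 2.0013]
Written out:
  5.6244 phi_1 + 2.9817 phi_2 = 2.9817
  2.9817 phi_1 + 5.6244 phi_2 = 2.0013
Solve by Cramer's rule:
  det = gamma(0)^2 - gamma(1)^2 = (5.6244)^2 - (2.9817)^2 = 31.63387536 - 8.89053489 = 22.74334047
  phi_hat_1 = [gamma(1) gamma(0) - gamma(1) gamma(2)] / det = [(2.9817)(5.6244) - (2.9817)(2.0013)] / 22.74334047 = 10.80299727 / 22.74334047 = 0.475
  phi_hat_2 = [gamma(0) gamma(2) - gamma(1)^2] / det = [(5.6244)(2.0013) - (2.9817)^2] / 22.74334047 = 2.36557683 / 22.74334047 = 0.104
So phi_hat = [0.4750, 0.1040].
Therefore phi_hat_2 = 0.1040.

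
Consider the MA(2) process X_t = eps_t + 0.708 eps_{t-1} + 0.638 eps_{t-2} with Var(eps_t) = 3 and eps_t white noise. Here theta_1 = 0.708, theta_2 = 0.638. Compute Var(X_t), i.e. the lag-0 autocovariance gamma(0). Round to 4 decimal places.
\gamma(0) = 5.7249

For an MA(q) process X_t = eps_t + sum_i theta_i eps_{t-i} with
Var(eps_t) = sigma^2, the variance is
  gamma(0) = sigma^2 * (1 + sum_i theta_i^2).
  sum_i theta_i^2 = (0.708)^2 + (0.638)^2 = 0.501264 + 0.407044 = 0.908308.
  gamma(0) = 3 * (1 + 0.908308) = 3 * 1.908308 = 5.724924, which rounds to 5.7249.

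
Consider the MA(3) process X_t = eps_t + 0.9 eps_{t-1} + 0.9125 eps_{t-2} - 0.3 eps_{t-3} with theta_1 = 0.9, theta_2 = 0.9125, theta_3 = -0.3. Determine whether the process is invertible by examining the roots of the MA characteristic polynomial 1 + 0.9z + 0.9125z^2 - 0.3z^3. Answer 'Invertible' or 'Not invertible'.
\text{Not invertible}

The MA(q) characteristic polynomial is P(z) = 1 + 0.9z + 0.9125z^2 - 0.3z^3.
Invertibility requires all roots to lie outside the unit circle, i.e. |z| > 1 for every root.
Degree 3: look for a simple real root z0 first, then factor out (1 - z/z0) and solve the remaining quadratic.
Testing z0 = 4: P(4) = 1 + (0.9)(4) + (0.9125)(4)^2 + (-0.3)(4)^3
  = 1 + (3.6) + (14.6) + (-19.2) = 0.  So z_0 = 4 is a root, |z_0| = 4.
Divide out the factor (1 - 0.25 z) = (1 - z/z0) (since 1/z0 = 0.25):
  P(z) = (1 - 0.25 z)(1 + (1.15) z + (1.2) z^2)
  [check: z-coef 1.15 - (0.25) = 0.9; z^2-coef 1.2 - (0.25)(1.15) = 0.9125; z^3-coef -(0.25)(1.2) = -0.3.]
Remaining roots from the quadratic factor 1 + (1.15) z + (1.2) z^2:
  Set 1 + (1.15) z + (1.2) z^2 = 0, i.e. a z^2 + b z + c = 0 with a = 1.2, b = 1.15, c = 1.
  Discriminant D = b^2 - 4ac = (1.15)^2 - 4*(1.2)*1 = 1.3225 - (4.8) = -3.4775.
  D < 0, so the roots are the complex-conjugate pair z = (-b +/- i sqrt(-D)) / (2a) = -0.4792 +/- 0.777i.
  For a conjugate pair |z|^2 = z * conj(z) = (product of roots) = c/a = 1/(1.2) = 0.833333, so |z| = sqrt(0.833333) = 0.9129 for both roots.
Moduli of all roots: 4.0000, 0.9129, 0.9129.
All moduli strictly greater than 1? No.
Verdict: Not invertible.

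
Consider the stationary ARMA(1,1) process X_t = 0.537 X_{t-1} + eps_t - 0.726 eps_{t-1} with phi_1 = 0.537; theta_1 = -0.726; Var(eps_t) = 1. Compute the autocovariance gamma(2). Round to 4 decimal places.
\gamma(2) = -0.0870

Multiply the model equation by X_{t-k} and take expectations. With theta_0 = psi_0 = 1 and psi_j the MA(infinity) weights, this gives
  gamma(k) - sum_i phi_i gamma(k-i) = c_k,
  c_k = sigma^2 * sum_{j=k..q} theta_j psi_{j-k}   (c_k = 0 for k > q),
using gamma(-m) = gamma(m).
psi-weights needed (psi_j = theta_j + sum_i phi_i psi_{j-i}):
  psi_1 = theta_1 + phi_1 = -0.726 + (0.537) = -0.189
Right-hand sides:
  c_0 = sigma^2 (1 + theta_1 psi_1) = 1 * (1 + (-0.726)(-0.189)) = 1 * 1.137214 = 1.137214
  c_1 = sigma^2 theta_1 = 1 * (-0.726) = -0.726
  c_2 = 0
Equations for k = 0 and k = 1 (AR order 1):
  gamma(0) = phi_1 gamma(1) + c_0
  gamma(1) = phi_1 gamma(0) + c_1
Substituting the second into the first: gamma(0) (1 - phi_1^2) = c_0 + phi_1 c_1, so
  gamma(0) = (c_0 + phi_1 c_1) / (1 - phi_1^2) = (1.137214 + (0.537)(-0.726)) / (1 - (0.537)^2) = 0.747352 / 0.711631 = 1.050196.
  gamma(1) = phi_1 gamma(0) + c_1 = (0.537)(1.050196) + (-0.726) = -0.162045.
For k = 2 (> q): gamma(2) = phi_1 gamma(1) = (0.537)(-0.162045) = -0.087018.
Therefore gamma(2) = -0.0870 (to 4 decimal places).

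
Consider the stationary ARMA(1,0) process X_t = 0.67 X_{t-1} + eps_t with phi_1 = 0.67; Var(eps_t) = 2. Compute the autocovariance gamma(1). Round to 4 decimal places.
\gamma(1) = 2.4315

Multiply the model equation by X_{t-k} and take expectations. With theta_0 = psi_0 = 1 and psi_j the MA(infinity) weights, this gives
  gamma(k) - sum_i phi_i gamma(k-i) = c_k,
  c_k = sigma^2 * sum_{j=k..q} theta_j psi_{j-k}   (c_k = 0 for k > q),
using gamma(-m) = gamma(m).
Pure AR (q = 0): c_0 = sigma^2 = 2, c_k = 0 for k >= 1.
Equations for k = 0 and k = 1 (AR order 1):
  gamma(0) = phi_1 gamma(1) + c_0
  gamma(1) = phi_1 gamma(0) + c_1
Substituting the second into the first: gamma(0) (1 - phi_1^2) = c_0 + phi_1 c_1, so
  gamma(0) = c_0 / (1 - phi_1^2) = 2 / (1 - (0.67)^2) = 2 / 0.5511 = 3.629105.
  gamma(1) = phi_1 gamma(0) = (0.67)(3.629105) = 2.431501.
Therefore gamma(1) = 2.4315 (to 4 decimal places).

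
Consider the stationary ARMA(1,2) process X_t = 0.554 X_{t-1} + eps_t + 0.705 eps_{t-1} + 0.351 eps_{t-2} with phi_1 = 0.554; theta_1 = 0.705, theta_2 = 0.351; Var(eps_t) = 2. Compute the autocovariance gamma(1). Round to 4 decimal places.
\gamma(1) = 6.9155

Multiply the model equation by X_{t-k} and take expectations. With theta_0 = psi_0 = 1 and psi_j the MA(infinity) weights, this gives
  gamma(k) - sum_i phi_i gamma(k-i) = c_k,
  c_k = sigma^2 * sum_{j=k..q} theta_j psi_{j-k}   (c_k = 0 for k > q),
using gamma(-m) = gamma(m).
psi-weights needed (psi_j = theta_j + sum_i phi_i psi_{j-i}):
  psi_1 = theta_1 + phi_1 = 0.705 + (0.554) = 1.259
  psi_2 = theta_2 + phi_1 psi_1 = 0.351 + (0.554)(1.259) = 1.048486
Right-hand sides:
  c_0 = sigma^2 (1 + theta_1 psi_1 + theta_2 psi_2) = 2 * (1 + (0.705)(1.259) + (0.351)(1.048486)) = 2 * 2.255614 = 4.511227
  c_1 = sigma^2 (theta_1 + theta_2 psi_1) = 2 * (0.705 + (0.351)(1.259)) = 2.293818
  c_2 = sigma^2 theta_2 = 2 * (0.351) = 0.702
Equations for k = 0 and k = 1 (AR order 1):
  gamma(0) = phi_1 gamma(1) + c_0
  gamma(1) = phi_1 gamma(0) + c_1
Substituting the second into the first: gamma(0) (1 - phi_1^2) = c_0 + phi_1 c_1, so
  gamma(0) = (c_0 + phi_1 c_1) / (1 - phi_1^2) = (4.511227 + (0.554)(2.293818)) / (1 - (0.554)^2) = 5.782002 / 0.693084 = 8.342427.
  gamma(1) = phi_1 gamma(0) + c_1 = (0.554)(8.342427) + (2.293818) = 6.915522.
Therefore gamma(1) = 6.9155 (to 4 decimal places).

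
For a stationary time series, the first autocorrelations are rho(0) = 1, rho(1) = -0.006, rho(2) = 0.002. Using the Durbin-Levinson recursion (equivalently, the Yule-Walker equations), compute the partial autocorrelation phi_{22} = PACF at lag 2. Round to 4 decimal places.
\phi_{22} = 0.0020

The PACF at lag k is phi_{kk}, the last component of the solution
to the Yule-Walker system G_k phi = r_k where
  (G_k)_{ij} = rho(|i - j|), (r_k)_i = rho(i), i,j = 1..k.
Equivalently, Durbin-Levinson gives phi_{kk} iteratively:
  phi_{11} = rho(1)
  phi_{kk} = [rho(k) - sum_{j=1..k-1} phi_{k-1,j} rho(k-j)]
            / [1 - sum_{j=1..k-1} phi_{k-1,j} rho(j)],
  phi_{k,j} = phi_{k-1,j} - phi_{kk} phi_{k-1,k-j},  j = 1..k-1.
Step k = 1:
  phi_11 = rho(1) = -0.006.
Step k = 2:
  phi_22 = [rho(2) - phi_11 rho(1)] / [1 - phi_11 rho(1)] = [0.002 - (-0.006)(-0.006)] / [1 - (-0.006)(-0.006)]
         = 0.001964 / 0.999964 = 0.002.
Therefore phi_{22} = 0.0020.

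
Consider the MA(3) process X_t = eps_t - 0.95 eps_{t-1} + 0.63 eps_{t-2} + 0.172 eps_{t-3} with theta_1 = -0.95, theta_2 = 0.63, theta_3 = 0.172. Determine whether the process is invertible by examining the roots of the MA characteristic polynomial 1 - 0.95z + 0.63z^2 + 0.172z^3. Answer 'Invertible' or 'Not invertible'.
\text{Invertible}

The MA(q) characteristic polynomial is P(z) = 1 - 0.95z + 0.63z^2 + 0.172z^3.
Invertibility requires all roots to lie outside the unit circle, i.e. |z| > 1 for every root.
Degree 3: look for a simple real root z0 first, then factor out (1 - z/z0) and solve the remaining quadratic.
Testing z0 = -5: P(-5) = 1 + (-0.95)(-5) + (0.63)(-5)^2 + (0.172)(-5)^3
  = 1 + (4.75) + (15.75) + (-21.5) = 0.  So z_0 = -5 is a root, |z_0| = 5.
Divide out the factor (1 + 0.2 z) = (1 - z/z0) (since 1/z0 = -0.2):
  P(z) = (1 + 0.2 z)(1 + (-1.15) z + (0.86) z^2)
  [check: z-coef -1.15 - (-0.2) = -0.95; z^2-coef 0.86 - (-0.2)(-1.15) = 0.63; z^3-coef -(-0.2)(0.86) = 0.172.]
Remaining roots from the quadratic factor 1 + (-1.15) z + (0.86) z^2:
  Set 1 + (-1.15) z + (0.86) z^2 = 0, i.e. a z^2 + b z + c = 0 with a = 0.86, b = -1.15, c = 1.
  Discriminant D = b^2 - 4ac = (-1.15)^2 - 4*(0.86)*1 = 1.3225 - (3.44) = -2.1175.
  D < 0, so the roots are the complex-conjugate pair z = (-b +/- i sqrt(-D)) / (2a) = 0.6686 +/- 0.846i.
  For a conjugate pair |z|^2 = z * conj(z) = (product of roots) = c/a = 1/(0.86) = 1.162791, so |z| = sqrt(1.162791) = 1.0783 for both roots.
Moduli of all roots: 5.0000, 1.0783, 1.0783.
All moduli strictly greater than 1? Yes.
Verdict: Invertible.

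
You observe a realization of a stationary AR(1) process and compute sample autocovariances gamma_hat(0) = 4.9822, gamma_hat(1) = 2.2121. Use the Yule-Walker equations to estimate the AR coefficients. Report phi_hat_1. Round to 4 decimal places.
\hat\phi_{1} = 0.4440

The Yule-Walker equations for an AR(p) process read, in matrix form,
  Gamma_p phi = r_p,   with   (Gamma_p)_{ij} = gamma(|i - j|),
                       (r_p)_i = gamma(i),   i,j = 1..p.
Substitute the sample gammas (Toeplitz matrix and right-hand side of size 1):
  Gamma_p = [[4.9822]]
  r_p     = [2.2121]
With p = 1 this is the single equation gamma(0) phi_1 = gamma(1):
  phi_hat_1 = gamma(1) / gamma(0) = 2.2121 / 4.9822 = 0.4440.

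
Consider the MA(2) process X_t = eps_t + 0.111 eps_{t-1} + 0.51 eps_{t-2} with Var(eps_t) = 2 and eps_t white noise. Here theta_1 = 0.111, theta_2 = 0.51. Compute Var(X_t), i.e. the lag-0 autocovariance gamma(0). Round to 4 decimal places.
\gamma(0) = 2.5448

For an MA(q) process X_t = eps_t + sum_i theta_i eps_{t-i} with
Var(eps_t) = sigma^2, the variance is
  gamma(0) = sigma^2 * (1 + sum_i theta_i^2).
  sum_i theta_i^2 = (0.111)^2 + (0.51)^2 = 0.012321 + 0.2601 = 0.272421.
  gamma(0) = 2 * (1 + 0.272421) = 2 * 1.272421 = 2.544842, which rounds to 2.5448.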